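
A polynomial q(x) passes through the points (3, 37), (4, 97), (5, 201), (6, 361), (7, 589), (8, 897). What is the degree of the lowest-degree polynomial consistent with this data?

3

Forward differences of the values at x = 3, 4, 5, 6, 7, 8:
  q  : 37  97  201  361  589  897
  Δ  : 60  104  160  228  308
  Δ^2: 44  56  68  80
  Δ^3: 12  12  12
  Δ^4: 0  0
  Δ^5: 0
The third differences are constant (12) and nonzero, while all higher differences vanish, so the minimal degree is 3.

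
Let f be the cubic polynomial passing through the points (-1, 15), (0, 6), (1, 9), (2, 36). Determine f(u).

f(u) = 2u^3 + 6u^2 - 5u + 6

Write f(u) = au^3 + bu^2 + cu + d. Substituting each data point gives a linear system:
  -a + b - c + d = 15
  d = 6
  a + b + c + d = 9
  8a + 4b + 2c + d = 36
Solving the system yields a = 2, b = 6, c = -5, d = 6.
So f(u) = 2u^3 + 6u^2 - 5u + 6.
Check: f(0) = 6. ✓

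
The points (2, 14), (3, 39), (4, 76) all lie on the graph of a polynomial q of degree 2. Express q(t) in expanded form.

Using the Lagrange interpolation formula with nodes 2, 3, 4:
  L_0(t) = (t - 3)(t - 4) / 2
  L_1(t) = (t - 2)(t - 4) / -1
  L_2(t) = (t - 2)(t - 3) / 2
Then q(t) = 14·L_0(t) + 39·L_1(t) + 76·L_2(t).
Expanding and collecting terms gives q(t) = 6t^2 - 5t.
Check: q(3) = 39. ✓

q(t) = 6t^2 - 5t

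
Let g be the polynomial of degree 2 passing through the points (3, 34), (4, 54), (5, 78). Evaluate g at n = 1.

6

Forward differences of the values at n = 3, 4, 5:
  g  : 34  54  78
  Δ  : 20  24
  Δ^2: 4
The second differences are constant, confirming degree 2.
Interpolating (Newton forward form) and evaluating at n = 1 gives g(1) = 6.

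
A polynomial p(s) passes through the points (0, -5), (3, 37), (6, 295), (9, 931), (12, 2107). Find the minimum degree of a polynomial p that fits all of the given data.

3

Forward differences of the values at s = 0, 3, 6, 9, 12:
  p  : -5  37  295  931  2107
  Δ  : 42  258  636  1176
  Δ^2: 216  378  540
  Δ^3: 162  162
  Δ^4: 0
The third differences are constant (162) and nonzero, while all higher differences vanish, so the minimal degree is 3.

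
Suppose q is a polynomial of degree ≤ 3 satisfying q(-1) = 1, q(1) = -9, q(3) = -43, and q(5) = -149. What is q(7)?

Forward differences of the values at x = -1, 1, 3, 5:
  q  : 1  -9  -43  -149
  Δ  : -10  -34  -106
  Δ^2: -24  -72
  Δ^3: -48
The third differences are constant, confirming degree 3.
Interpolating (Newton forward form) and evaluating at x = 7 gives q(7) = -375.

-375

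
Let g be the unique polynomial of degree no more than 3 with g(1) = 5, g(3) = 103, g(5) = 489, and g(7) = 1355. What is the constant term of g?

4

Write g(s) = as^3 + bs^2 + cs + d. Substituting each data point gives a linear system:
  a + b + c + d = 5
  27a + 9b + 3c + d = 103
  125a + 25b + 5c + d = 489
  343a + 49b + 7c + d = 1355
Solving the system yields a = 4, b = 0, c = -3, d = 4.
So g(s) = 4s³ - 3s + 4.
The constant term is 4.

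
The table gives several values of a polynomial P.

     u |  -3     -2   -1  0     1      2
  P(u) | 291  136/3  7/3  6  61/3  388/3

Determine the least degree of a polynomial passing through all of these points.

Forward differences of the values at u = -3, -2, -1, 0, 1, 2:
  P  : 291  136/3  7/3  6  61/3  388/3
  Δ  : -737/3  -43  11/3  43/3  109
  Δ^2: 608/3  140/3  32/3  284/3
  Δ^3: -156  -36  84
  Δ^4: 120  120
  Δ^5: 0
The fourth differences are constant (120) and nonzero, while all higher differences vanish, so the minimal degree is 4.

4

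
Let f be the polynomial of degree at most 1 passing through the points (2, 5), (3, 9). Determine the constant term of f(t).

-3

Write f(t) = at + b. Substituting each data point gives a linear system:
  2a + b = 5
  3a + b = 9
Solving the system yields a = 4, b = -3.
So f(t) = 4t - 3.
The constant term is -3.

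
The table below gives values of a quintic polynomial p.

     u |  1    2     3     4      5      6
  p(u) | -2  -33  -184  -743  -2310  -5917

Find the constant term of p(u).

Write p(u) = au^5 + bu^4 + cu^3 + du^2 + eu + k. Substituting each data point gives a linear system:
  a + b + c + d + e + k = -2
  32a + 16b + 8c + 4d + 2e + k = -33
  243a + 81b + 27c + 9d + 3e + k = -184
  1024a + 256b + 64c + 16d + 4e + k = -743
  3125a + 625b + 125c + 25d + 5e + k = -2310
  7776a + 1296b + 216c + 36d + 6e + k = -5917
Solving the system yields a = -1, b = 2, c = -3, d = -2, e = -3, k = 5.
So p(u) = -u^5 + 2u^4 - 3u^3 - 2u^2 - 3u + 5.
The constant term is 5.

5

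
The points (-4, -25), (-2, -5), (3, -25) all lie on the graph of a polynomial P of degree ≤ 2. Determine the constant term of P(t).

Write P(t) = at^2 + bt + c. Substituting each data point gives a linear system:
  16a - 4b + c = -25
  4a - 2b + c = -5
  9a + 3b + c = -25
Solving the system yields a = -2, b = -2, c = -1.
So P(t) = -2t² - 2t - 1.
The constant term is -1.

-1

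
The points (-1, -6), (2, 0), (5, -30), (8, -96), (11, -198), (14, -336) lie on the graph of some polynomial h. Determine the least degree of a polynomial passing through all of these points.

2

Forward differences of the values at t = -1, 2, 5, 8, 11, 14:
  h  : -6  0  -30  -96  -198  -336
  Δ  : 6  -30  -66  -102  -138
  Δ^2: -36  -36  -36  -36
  Δ^3: 0  0  0
  Δ^4: 0  0
  Δ^5: 0
The second differences are constant (-36) and nonzero, while all higher differences vanish, so the minimal degree is 2.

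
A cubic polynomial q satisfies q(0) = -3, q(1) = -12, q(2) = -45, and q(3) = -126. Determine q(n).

Write q(n) = an^3 + bn^2 + cn + d. Substituting each data point gives a linear system:
  d = -3
  a + b + c + d = -12
  8a + 4b + 2c + d = -45
  27a + 9b + 3c + d = -126
Solving the system yields a = -4, b = 0, c = -5, d = -3.
So q(n) = -4n^3 - 5n - 3.
Check: q(3) = -126. ✓

q(n) = -4n^3 - 5n - 3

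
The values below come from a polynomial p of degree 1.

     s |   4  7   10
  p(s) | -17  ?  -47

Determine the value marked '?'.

The 2 known points determine the degree-1 polynomial uniquely.
Write p(s) = as + b. Substituting each data point gives a linear system:
  4a + b = -17
  10a + b = -47
Solving the system yields a = -5, b = 3.
So p(s) = -5s + 3.
Then p(7) = -32.

-32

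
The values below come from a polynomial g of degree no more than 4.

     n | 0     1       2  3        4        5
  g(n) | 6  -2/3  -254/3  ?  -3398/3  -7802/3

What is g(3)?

-390

On equispaced nodes a degree-4 polynomial has vanishing fifth forward difference, so
  - g(0) + 5·g(1) - 10·g(2) + 10·g(3) - 5·g(4) + g(5) = 0.
Substituting the known values and solving for g(3):
  10·g(3) = -3900
  g(3) = -390.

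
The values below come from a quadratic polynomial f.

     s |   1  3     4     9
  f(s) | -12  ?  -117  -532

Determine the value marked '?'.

-70

The 3 known points determine the degree-2 polynomial uniquely.
Write f(s) = as^2 + bs + c. Substituting each data point gives a linear system:
  a + b + c = -12
  16a + 4b + c = -117
  81a + 9b + c = -532
Solving the system yields a = -6, b = -5, c = -1.
So f(s) = -6s^2 - 5s - 1.
Then f(3) = -70.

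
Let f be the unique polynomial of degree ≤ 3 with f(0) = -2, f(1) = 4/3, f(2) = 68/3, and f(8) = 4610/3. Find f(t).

f(t) = 3t^3 + (1/3)t - 2

Write f(t) = at^3 + bt^2 + ct + d. Substituting each data point gives a linear system:
  d = -2
  a + b + c + d = 4/3
  8a + 4b + 2c + d = 68/3
  512a + 64b + 8c + d = 4610/3
Solving the system yields a = 3, b = 0, c = 1/3, d = -2.
So f(t) = 3t^3 + (1/3)t - 2.
Check: f(0) = -2. ✓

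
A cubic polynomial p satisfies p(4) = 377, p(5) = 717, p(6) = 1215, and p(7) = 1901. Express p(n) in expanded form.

Write p(n) = an^3 + bn^2 + cn + d. Substituting each data point gives a linear system:
  64a + 16b + 4c + d = 377
  125a + 25b + 5c + d = 717
  216a + 36b + 6c + d = 1215
  343a + 49b + 7c + d = 1901
Solving the system yields a = 5, b = 4, c = -1, d = -3.
So p(n) = 5n^3 + 4n^2 - n - 3.
Check: p(4) = 377. ✓

p(n) = 5n^3 + 4n^2 - n - 3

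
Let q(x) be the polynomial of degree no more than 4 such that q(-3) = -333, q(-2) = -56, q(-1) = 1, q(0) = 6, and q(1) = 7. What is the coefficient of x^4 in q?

-5

Write q(x) = ax^4 + bx^3 + cx^2 + dx + e. Substituting each data point gives a linear system:
  81a - 27b + 9c - 3d + e = -333
  16a - 8b + 4c - 2d + e = -56
  a - b + c - d + e = 1
  e = 6
  a + b + c + d + e = 7
Solving the system yields a = -5, b = -2, c = 3, d = 5, e = 6.
So q(x) = -5x⁴ - 2x³ + 3x² + 5x + 6.
The leading coefficient is -5.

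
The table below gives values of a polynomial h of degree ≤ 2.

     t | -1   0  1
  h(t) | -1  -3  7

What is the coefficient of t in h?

Write h(t) = at^2 + bt + c. Substituting each data point gives a linear system:
  a - b + c = -1
  c = -3
  a + b + c = 7
Solving the system yields a = 6, b = 4, c = -3.
So h(t) = 6t^2 + 4t - 3.
The coefficient of t is 4.

4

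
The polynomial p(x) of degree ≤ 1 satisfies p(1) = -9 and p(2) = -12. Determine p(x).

p(x) = -3x - 6

Using the Lagrange interpolation formula with nodes 1, 2:
  L_0(x) = (x - 2) / -1
  L_1(x) = (x - 1) / 1
Then p(x) = -9·L_0(x) - 12·L_1(x).
Expanding and collecting terms gives p(x) = -3x - 6.
Check: p(1) = -9. ✓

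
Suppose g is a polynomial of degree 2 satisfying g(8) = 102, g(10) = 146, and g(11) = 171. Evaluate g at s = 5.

Write g(s) = as^2 + bs + c. Substituting each data point gives a linear system:
  64a + 8b + c = 102
  100a + 10b + c = 146
  121a + 11b + c = 171
Solving the system yields a = 1, b = 4, c = 6.
So g(s) = s² + 4s + 6.
Then g(5) = 51.

51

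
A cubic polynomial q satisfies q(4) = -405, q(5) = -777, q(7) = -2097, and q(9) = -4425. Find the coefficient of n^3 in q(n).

-6

Write q(n) = an^3 + bn^2 + cn + d. Substituting each data point gives a linear system:
  64a + 16b + 4c + d = -405
  125a + 25b + 5c + d = -777
  343a + 49b + 7c + d = -2097
  729a + 81b + 9c + d = -4425
Solving the system yields a = -6, b = 0, c = -6, d = 3.
So q(n) = -6n³ - 6n + 3.
The leading coefficient is -6.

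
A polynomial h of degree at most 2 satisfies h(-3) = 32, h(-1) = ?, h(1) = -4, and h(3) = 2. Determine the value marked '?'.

6

On equispaced nodes a degree-2 polynomial has vanishing third forward difference, so
  - h(-3) + 3·h(-1) - 3·h(1) + h(3) = 0.
Substituting the known values and solving for h(-1):
  3·h(-1) = 18
  h(-1) = 6.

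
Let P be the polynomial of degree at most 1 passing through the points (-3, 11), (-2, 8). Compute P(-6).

20

Using the Lagrange interpolation formula with nodes -3, -2:
  L_0(t) = (t + 2) / -1
  L_1(t) = (t + 3) / 1
Then P(t) = 11·L_0(t) + 8·L_1(t).
Expanding and collecting terms gives P(t) = -3t + 2.
Evaluating at t = -6: P(-6) = 20.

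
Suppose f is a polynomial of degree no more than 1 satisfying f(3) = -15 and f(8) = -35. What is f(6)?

-27

Write f(x) = ax + b. Substituting each data point gives a linear system:
  3a + b = -15
  8a + b = -35
Solving the system yields a = -4, b = -3.
So f(x) = -4x - 3.
Then f(6) = -27.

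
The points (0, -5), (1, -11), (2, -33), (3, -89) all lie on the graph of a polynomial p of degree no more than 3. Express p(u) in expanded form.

Write p(u) = au^3 + bu^2 + cu + d. Substituting each data point gives a linear system:
  d = -5
  a + b + c + d = -11
  8a + 4b + 2c + d = -33
  27a + 9b + 3c + d = -89
Solving the system yields a = -3, b = 1, c = -4, d = -5.
So p(u) = -3u³ + u² - 4u - 5.
Check: p(1) = -11. ✓

p(u) = -3u^3 + u^2 - 4u - 5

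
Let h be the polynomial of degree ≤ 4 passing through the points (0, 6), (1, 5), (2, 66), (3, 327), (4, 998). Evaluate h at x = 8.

Using the Lagrange interpolation formula with nodes 0, 1, 2, 3, 4:
  L_0(x) = (x - 1)(x - 2)(x - 3)(x - 4) / 24
  L_1(x) = x(x - 2)(x - 3)(x - 4) / -6
  L_2(x) = x(x - 1)(x - 3)(x - 4) / 4
  L_3(x) = x(x - 1)(x - 2)(x - 4) / -6
  L_4(x) = x(x - 1)(x - 2)(x - 3) / 24
Then h(x) = 6·L_0(x) + 5·L_1(x) + 66·L_2(x) + 327·L_3(x) + 998·L_4(x).
Expanding and collecting terms gives h(x) = 3x^4 + 5x^3 - 5x^2 - 4x + 6.
Evaluating at x = 8: h(8) = 14502.

14502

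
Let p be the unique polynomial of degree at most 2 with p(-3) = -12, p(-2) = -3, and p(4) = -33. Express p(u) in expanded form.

Write p(u) = au^2 + bu + c. Substituting each data point gives a linear system:
  9a - 3b + c = -12
  4a - 2b + c = -3
  16a + 4b + c = -33
Solving the system yields a = -2, b = -1, c = 3.
So p(u) = -2u^2 - u + 3.
Check: p(-3) = -12. ✓

p(u) = -2u^2 - u + 3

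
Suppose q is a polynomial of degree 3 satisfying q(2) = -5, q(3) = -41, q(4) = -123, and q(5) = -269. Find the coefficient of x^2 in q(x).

4

Write q(x) = ax^3 + bx^2 + cx + d. Substituting each data point gives a linear system:
  8a + 4b + 2c + d = -5
  27a + 9b + 3c + d = -41
  64a + 16b + 4c + d = -123
  125a + 25b + 5c + d = -269
Solving the system yields a = -3, b = 4, c = 1, d = 1.
So q(x) = -3x³ + 4x² + x + 1.
The coefficient of x^2 is 4.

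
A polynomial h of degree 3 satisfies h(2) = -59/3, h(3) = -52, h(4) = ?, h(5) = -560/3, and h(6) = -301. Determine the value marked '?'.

The 4 known points determine the degree-3 polynomial uniquely.
Write h(s) = as^3 + bs^2 + cs + d. Substituting each data point gives a linear system:
  8a + 4b + 2c + d = -59/3
  27a + 9b + 3c + d = -52
  125a + 25b + 5c + d = -560/3
  216a + 36b + 6c + d = -301
Solving the system yields a = -1, b = -5/3, c = -5, d = 5.
So h(s) = -s^3 - (5/3)s^2 - 5s + 5.
Then h(4) = -317/3.

-317/3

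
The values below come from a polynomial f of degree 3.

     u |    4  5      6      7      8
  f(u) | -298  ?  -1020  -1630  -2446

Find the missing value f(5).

On equispaced nodes a degree-3 polynomial has vanishing fourth forward difference, so
  f(4) - 4·f(5) + 6·f(6) - 4·f(7) + f(8) = 0.
Substituting the known values and solving for f(5):
  -4·f(5) = 2344
  f(5) = -586.

-586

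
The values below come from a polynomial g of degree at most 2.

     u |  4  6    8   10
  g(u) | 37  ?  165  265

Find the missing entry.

89

The 3 known points determine the degree-2 polynomial uniquely.
Write g(u) = au^2 + bu + c. Substituting each data point gives a linear system:
  16a + 4b + c = 37
  64a + 8b + c = 165
  100a + 10b + c = 265
Solving the system yields a = 3, b = -4, c = 5.
So g(u) = 3u^2 - 4u + 5.
Then g(6) = 89.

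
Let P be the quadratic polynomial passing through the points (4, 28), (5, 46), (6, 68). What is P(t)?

Write P(t) = at^2 + bt + c. Substituting each data point gives a linear system:
  16a + 4b + c = 28
  25a + 5b + c = 46
  36a + 6b + c = 68
Solving the system yields a = 2, b = 0, c = -4.
So P(t) = 2t^2 - 4.
Check: P(5) = 46. ✓

P(t) = 2t^2 - 4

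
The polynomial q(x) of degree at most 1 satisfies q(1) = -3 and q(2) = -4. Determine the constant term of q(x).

Write q(x) = ax + b. Substituting each data point gives a linear system:
  a + b = -3
  2a + b = -4
Solving the system yields a = -1, b = -2.
So q(x) = -x - 2.
The constant term is -2.

-2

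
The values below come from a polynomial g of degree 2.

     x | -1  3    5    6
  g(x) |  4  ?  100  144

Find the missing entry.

36

The 3 known points determine the degree-2 polynomial uniquely.
Write g(x) = ax^2 + bx + c. Substituting each data point gives a linear system:
  a - b + c = 4
  25a + 5b + c = 100
  36a + 6b + c = 144
Solving the system yields a = 4, b = 0, c = 0.
So g(x) = 4x².
Then g(3) = 36.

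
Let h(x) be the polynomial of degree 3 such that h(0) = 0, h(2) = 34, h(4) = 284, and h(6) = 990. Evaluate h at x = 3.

117

Forward differences of the values at x = 0, 2, 4, 6:
  h  : 0  34  284  990
  Δ  : 34  250  706
  Δ^2: 216  456
  Δ^3: 240
The third differences are constant, confirming degree 3.
Interpolating (Newton forward form) and evaluating at x = 3 gives h(3) = 117.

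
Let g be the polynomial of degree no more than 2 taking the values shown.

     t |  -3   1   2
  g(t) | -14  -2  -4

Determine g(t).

g(t) = -t^2 + t - 2

Write g(t) = at^2 + bt + c. Substituting each data point gives a linear system:
  9a - 3b + c = -14
  a + b + c = -2
  4a + 2b + c = -4
Solving the system yields a = -1, b = 1, c = -2.
So g(t) = -t² + t - 2.
Check: g(2) = -4. ✓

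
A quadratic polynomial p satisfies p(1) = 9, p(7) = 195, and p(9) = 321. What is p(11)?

Using the Lagrange interpolation formula with nodes 1, 7, 9:
  L_0(s) = (s - 7)(s - 9) / 48
  L_1(s) = (s - 1)(s - 9) / -12
  L_2(s) = (s - 1)(s - 7) / 16
Then p(s) = 9·L_0(s) + 195·L_1(s) + 321·L_2(s).
Expanding and collecting terms gives p(s) = 4s² - s + 6.
Evaluating at s = 11: p(11) = 479.

479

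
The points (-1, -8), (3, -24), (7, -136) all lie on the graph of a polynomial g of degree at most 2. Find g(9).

Using the Lagrange interpolation formula with nodes -1, 3, 7:
  L_0(u) = (u - 3)(u - 7) / 32
  L_1(u) = (u + 1)(u - 7) / -16
  L_2(u) = (u + 1)(u - 3) / 32
Then g(u) = -8·L_0(u) - 24·L_1(u) - 136·L_2(u).
Expanding and collecting terms gives g(u) = -3u^2 + 2u - 3.
Evaluating at u = 9: g(9) = -228.

-228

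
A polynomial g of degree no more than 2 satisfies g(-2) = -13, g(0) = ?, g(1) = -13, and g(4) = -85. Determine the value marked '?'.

-5

The 3 known points determine the degree-2 polynomial uniquely.
Write g(s) = as^2 + bs + c. Substituting each data point gives a linear system:
  4a - 2b + c = -13
  a + b + c = -13
  16a + 4b + c = -85
Solving the system yields a = -4, b = -4, c = -5.
So g(s) = -4s^2 - 4s - 5.
Then g(0) = -5.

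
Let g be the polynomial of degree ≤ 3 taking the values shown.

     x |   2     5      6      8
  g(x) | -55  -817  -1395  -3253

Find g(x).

Write g(x) = ax^3 + bx^2 + cx + d. Substituting each data point gives a linear system:
  8a + 4b + 2c + d = -55
  125a + 25b + 5c + d = -817
  216a + 36b + 6c + d = -1395
  512a + 64b + 8c + d = -3253
Solving the system yields a = -6, b = -3, c = 1, d = 3.
So g(x) = -6x^3 - 3x^2 + x + 3.
Check: g(5) = -817. ✓

g(x) = -6x^3 - 3x^2 + x + 3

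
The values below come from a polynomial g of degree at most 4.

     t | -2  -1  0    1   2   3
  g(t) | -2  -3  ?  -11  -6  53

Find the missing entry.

On equispaced nodes a degree-4 polynomial has vanishing fifth forward difference, so
  - g(-2) + 5·g(-1) - 10·g(0) + 10·g(1) - 5·g(2) + g(3) = 0.
Substituting the known values and solving for g(0):
  -10·g(0) = 40
  g(0) = -4.

-4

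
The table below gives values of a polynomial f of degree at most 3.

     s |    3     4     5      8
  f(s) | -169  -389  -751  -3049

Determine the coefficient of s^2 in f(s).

1

Write f(s) = as^3 + bs^2 + cs + d. Substituting each data point gives a linear system:
  27a + 9b + 3c + d = -169
  64a + 16b + 4c + d = -389
  125a + 25b + 5c + d = -751
  512a + 64b + 8c + d = -3049
Solving the system yields a = -6, b = 1, c = -5, d = -1.
So f(s) = -6s^3 + s^2 - 5s - 1.
The coefficient of s^2 is 1.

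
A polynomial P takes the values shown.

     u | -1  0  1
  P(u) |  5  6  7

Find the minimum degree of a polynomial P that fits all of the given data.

1

Forward differences of the values at u = -1, 0, 1:
  P  : 5  6  7
  Δ  : 1  1
  Δ^2: 0
The first differences are constant (1) and nonzero, while all higher differences vanish, so the minimal degree is 1.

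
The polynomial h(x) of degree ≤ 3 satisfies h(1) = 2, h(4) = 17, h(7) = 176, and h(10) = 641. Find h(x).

h(x) = x^3 - 4x^2 + 4x + 1

Write h(x) = ax^3 + bx^2 + cx + d. Substituting each data point gives a linear system:
  a + b + c + d = 2
  64a + 16b + 4c + d = 17
  343a + 49b + 7c + d = 176
  1000a + 100b + 10c + d = 641
Solving the system yields a = 1, b = -4, c = 4, d = 1.
So h(x) = x^3 - 4x^2 + 4x + 1.
Check: h(4) = 17. ✓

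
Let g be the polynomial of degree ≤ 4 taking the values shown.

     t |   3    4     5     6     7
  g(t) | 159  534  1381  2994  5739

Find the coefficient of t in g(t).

Write g(t) = at^4 + bt^3 + ct^2 + dt + e. Substituting each data point gives a linear system:
  81a + 27b + 9c + 3d + e = 159
  256a + 64b + 16c + 4d + e = 534
  625a + 125b + 25c + 5d + e = 1381
  1296a + 216b + 36c + 6d + e = 2994
  2401a + 343b + 49c + 7d + e = 5739
Solving the system yields a = 3, b = -5, c = 5, d = 0, e = 6.
So g(t) = 3t⁴ - 5t³ + 5t² + 6.
The coefficient of t is 0.

0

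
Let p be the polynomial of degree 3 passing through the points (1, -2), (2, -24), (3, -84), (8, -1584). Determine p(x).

Write p(x) = ax^3 + bx^2 + cx + d. Substituting each data point gives a linear system:
  a + b + c + d = -2
  8a + 4b + 2c + d = -24
  27a + 9b + 3c + d = -84
  512a + 64b + 8c + d = -1584
Solving the system yields a = -3, b = -1, c = 2, d = 0.
So p(x) = -3x³ - x² + 2x.
Check: p(8) = -1584. ✓

p(x) = -3x^3 - x^2 + 2x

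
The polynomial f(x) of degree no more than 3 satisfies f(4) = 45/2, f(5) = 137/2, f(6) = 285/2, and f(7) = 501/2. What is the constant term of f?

Write f(x) = ax^3 + bx^2 + cx + d. Substituting each data point gives a linear system:
  64a + 16b + 4c + d = 45/2
  125a + 25b + 5c + d = 137/2
  216a + 36b + 6c + d = 285/2
  343a + 49b + 7c + d = 501/2
Solving the system yields a = 1, b = -1, c = -6, d = -3/2.
So f(x) = x³ - x² - 6x - 3/2.
The constant term is -3/2.

-3/2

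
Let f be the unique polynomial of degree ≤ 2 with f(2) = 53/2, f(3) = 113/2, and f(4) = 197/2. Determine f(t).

Using the Lagrange interpolation formula with nodes 2, 3, 4:
  L_0(t) = (t - 3)(t - 4) / 2
  L_1(t) = (t - 2)(t - 4) / -1
  L_2(t) = (t - 2)(t - 3) / 2
Then f(t) = 53/2·L_0(t) + 113/2·L_1(t) + 197/2·L_2(t).
Expanding and collecting terms gives f(t) = 6t² + 5/2.
Check: f(3) = 113/2. ✓

f(t) = 6t^2 + 5/2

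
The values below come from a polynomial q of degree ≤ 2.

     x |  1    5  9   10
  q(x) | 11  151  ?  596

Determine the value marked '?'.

The 3 known points determine the degree-2 polynomial uniquely.
Write q(x) = ax^2 + bx + c. Substituting each data point gives a linear system:
  a + b + c = 11
  25a + 5b + c = 151
  100a + 10b + c = 596
Solving the system yields a = 6, b = -1, c = 6.
So q(x) = 6x^2 - x + 6.
Then q(9) = 483.

483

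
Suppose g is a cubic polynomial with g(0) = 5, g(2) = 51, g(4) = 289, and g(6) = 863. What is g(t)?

g(t) = 3t^3 + 6t^2 - t + 5

Using the Lagrange interpolation formula with nodes 0, 2, 4, 6:
  L_0(t) = (t - 2)(t - 4)(t - 6) / -48
  L_1(t) = t(t - 4)(t - 6) / 16
  L_2(t) = t(t - 2)(t - 6) / -16
  L_3(t) = t(t - 2)(t - 4) / 48
Then g(t) = 5·L_0(t) + 51·L_1(t) + 289·L_2(t) + 863·L_3(t).
Expanding and collecting terms gives g(t) = 3t^3 + 6t^2 - t + 5.
Check: g(6) = 863. ✓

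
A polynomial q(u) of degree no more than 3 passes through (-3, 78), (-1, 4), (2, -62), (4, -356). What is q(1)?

-14

Write q(u) = au^3 + bu^2 + cu + d. Substituting each data point gives a linear system:
  -27a + 9b - 3c + d = 78
  -a + b - c + d = 4
  8a + 4b + 2c + d = -62
  64a + 16b + 4c + d = -356
Solving the system yields a = -4, b = -5, c = -5, d = 0.
So q(u) = -4u^3 - 5u^2 - 5u.
Then q(1) = -14.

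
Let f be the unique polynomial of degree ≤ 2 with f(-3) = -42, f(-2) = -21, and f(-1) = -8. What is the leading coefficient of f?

Write f(n) = an^2 + bn + c. Substituting each data point gives a linear system:
  9a - 3b + c = -42
  4a - 2b + c = -21
  a - b + c = -8
Solving the system yields a = -4, b = 1, c = -3.
So f(n) = -4n^2 + n - 3.
The leading coefficient is -4.

-4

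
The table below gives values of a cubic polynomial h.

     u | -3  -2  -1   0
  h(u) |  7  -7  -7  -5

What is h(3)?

Forward differences of the values at u = -3, -2, -1, 0:
  h  : 7  -7  -7  -5
  Δ  : -14  0  2
  Δ^2: 14  2
  Δ^3: -12
The third differences are constant, confirming degree 3.
Interpolating (Newton forward form) and evaluating at u = 3 gives h(3) = -107.

-107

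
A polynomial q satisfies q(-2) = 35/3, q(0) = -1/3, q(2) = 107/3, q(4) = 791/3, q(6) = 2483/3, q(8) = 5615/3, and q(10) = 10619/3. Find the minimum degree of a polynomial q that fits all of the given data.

3

Forward differences of the values at s = -2, 0, 2, 4, 6, 8, 10:
  q  : 35/3  -1/3  107/3  791/3  2483/3  5615/3  10619/3
  Δ  : -12  36  228  564  1044  1668
  Δ^2: 48  192  336  480  624
  Δ^3: 144  144  144  144
  Δ^4: 0  0  0
  Δ^5: 0  0
  Δ^6: 0
The third differences are constant (144) and nonzero, while all higher differences vanish, so the minimal degree is 3.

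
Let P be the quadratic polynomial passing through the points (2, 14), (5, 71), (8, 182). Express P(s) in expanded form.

P(s) = 3s^2 - 2s + 6

Write P(s) = as^2 + bs + c. Substituting each data point gives a linear system:
  4a + 2b + c = 14
  25a + 5b + c = 71
  64a + 8b + c = 182
Solving the system yields a = 3, b = -2, c = 6.
So P(s) = 3s^2 - 2s + 6.
Check: P(5) = 71. ✓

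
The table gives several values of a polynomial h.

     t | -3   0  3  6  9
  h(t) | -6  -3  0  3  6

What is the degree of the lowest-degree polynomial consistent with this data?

1

Forward differences of the values at t = -3, 0, 3, 6, 9:
  h  : -6  -3  0  3  6
  Δ  : 3  3  3  3
  Δ^2: 0  0  0
  Δ^3: 0  0
  Δ^4: 0
The first differences are constant (3) and nonzero, while all higher differences vanish, so the minimal degree is 1.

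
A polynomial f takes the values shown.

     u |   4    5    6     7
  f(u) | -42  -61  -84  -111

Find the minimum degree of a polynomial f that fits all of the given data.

2

Forward differences of the values at u = 4, 5, 6, 7:
  f  : -42  -61  -84  -111
  Δ  : -19  -23  -27
  Δ^2: -4  -4
  Δ^3: 0
The second differences are constant (-4) and nonzero, while all higher differences vanish, so the minimal degree is 2.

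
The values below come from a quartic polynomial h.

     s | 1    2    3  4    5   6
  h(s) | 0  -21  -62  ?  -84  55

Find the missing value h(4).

-99

On equispaced nodes a degree-4 polynomial has vanishing fifth forward difference, so
  - h(1) + 5·h(2) - 10·h(3) + 10·h(4) - 5·h(5) + h(6) = 0.
Substituting the known values and solving for h(4):
  10·h(4) = -990
  h(4) = -99.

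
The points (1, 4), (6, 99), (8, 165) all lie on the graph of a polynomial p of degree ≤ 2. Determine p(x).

Write p(x) = ax^2 + bx + c. Substituting each data point gives a linear system:
  a + b + c = 4
  36a + 6b + c = 99
  64a + 8b + c = 165
Solving the system yields a = 2, b = 5, c = -3.
So p(x) = 2x^2 + 5x - 3.
Check: p(6) = 99. ✓

p(x) = 2x^2 + 5x - 3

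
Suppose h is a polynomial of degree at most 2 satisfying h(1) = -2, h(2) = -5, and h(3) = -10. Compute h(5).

-26

Using the Lagrange interpolation formula with nodes 1, 2, 3:
  L_0(s) = (s - 2)(s - 3) / 2
  L_1(s) = (s - 1)(s - 3) / -1
  L_2(s) = (s - 1)(s - 2) / 2
Then h(s) = -2·L_0(s) - 5·L_1(s) - 10·L_2(s).
Expanding and collecting terms gives h(s) = -s² - 1.
Evaluating at s = 5: h(5) = -26.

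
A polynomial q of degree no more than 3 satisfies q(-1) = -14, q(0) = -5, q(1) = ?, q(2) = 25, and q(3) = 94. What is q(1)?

0

On equispaced nodes a degree-3 polynomial has vanishing fourth forward difference, so
  q(-1) - 4·q(0) + 6·q(1) - 4·q(2) + q(3) = 0.
Substituting the known values and solving for q(1):
  6·q(1) = 0
  q(1) = 0.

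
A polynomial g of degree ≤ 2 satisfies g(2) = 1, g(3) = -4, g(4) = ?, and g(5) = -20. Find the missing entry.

-11

The 3 known points determine the degree-2 polynomial uniquely.
Write g(t) = at^2 + bt + c. Substituting each data point gives a linear system:
  4a + 2b + c = 1
  9a + 3b + c = -4
  25a + 5b + c = -20
Solving the system yields a = -1, b = 0, c = 5.
So g(t) = -t² + 5.
Then g(4) = -11.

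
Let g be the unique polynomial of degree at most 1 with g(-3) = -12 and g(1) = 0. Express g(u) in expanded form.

g(u) = 3u - 3

Write g(u) = au + b. Substituting each data point gives a linear system:
  -3a + b = -12
  a + b = 0
Solving the system yields a = 3, b = -3.
So g(u) = 3u - 3.
Check: g(1) = 0. ✓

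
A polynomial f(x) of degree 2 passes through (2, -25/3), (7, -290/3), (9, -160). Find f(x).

Using the Lagrange interpolation formula with nodes 2, 7, 9:
  L_0(x) = (x - 7)(x - 9) / 35
  L_1(x) = (x - 2)(x - 9) / -10
  L_2(x) = (x - 2)(x - 7) / 14
Then f(x) = -25/3·L_0(x) - 290/3·L_1(x) - 160·L_2(x).
Expanding and collecting terms gives f(x) = -2x² + (1/3)x - 1.
Check: f(2) = -25/3. ✓

f(x) = -2x^2 + (1/3)x - 1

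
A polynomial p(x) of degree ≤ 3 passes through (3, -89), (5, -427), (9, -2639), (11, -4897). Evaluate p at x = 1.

-7

Write p(x) = ax^3 + bx^2 + cx + d. Substituting each data point gives a linear system:
  27a + 9b + 3c + d = -89
  125a + 25b + 5c + d = -427
  729a + 81b + 9c + d = -2639
  1331a + 121b + 11c + d = -4897
Solving the system yields a = -4, b = 4, c = -5, d = -2.
So p(x) = -4x^3 + 4x^2 - 5x - 2.
Then p(1) = -7.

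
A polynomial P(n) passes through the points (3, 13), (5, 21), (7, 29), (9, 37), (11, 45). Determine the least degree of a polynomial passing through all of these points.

1

Forward differences of the values at n = 3, 5, 7, 9, 11:
  P  : 13  21  29  37  45
  Δ  : 8  8  8  8
  Δ^2: 0  0  0
  Δ^3: 0  0
  Δ^4: 0
The first differences are constant (8) and nonzero, while all higher differences vanish, so the minimal degree is 1.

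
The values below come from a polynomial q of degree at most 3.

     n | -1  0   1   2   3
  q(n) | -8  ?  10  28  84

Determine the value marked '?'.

The 4 known points determine the degree-3 polynomial uniquely.
Write q(n) = an^3 + bn^2 + cn + d. Substituting each data point gives a linear system:
  -a + b - c + d = -8
  a + b + c + d = 10
  8a + 4b + 2c + d = 28
  27a + 9b + 3c + d = 84
Solving the system yields a = 4, b = -5, c = 5, d = 6.
So q(n) = 4n^3 - 5n^2 + 5n + 6.
Then q(0) = 6.

6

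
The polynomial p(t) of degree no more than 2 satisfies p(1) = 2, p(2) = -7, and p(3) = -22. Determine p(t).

Using the Lagrange interpolation formula with nodes 1, 2, 3:
  L_0(t) = (t - 2)(t - 3) / 2
  L_1(t) = (t - 1)(t - 3) / -1
  L_2(t) = (t - 1)(t - 2) / 2
Then p(t) = 2·L_0(t) - 7·L_1(t) - 22·L_2(t).
Expanding and collecting terms gives p(t) = -3t² + 5.
Check: p(3) = -22. ✓

p(t) = -3t^2 + 5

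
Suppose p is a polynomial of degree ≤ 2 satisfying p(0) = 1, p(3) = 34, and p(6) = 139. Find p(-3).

Forward differences of the values at s = 0, 3, 6:
  p  : 1  34  139
  Δ  : 33  105
  Δ^2: 72
The second differences are constant, confirming degree 2.
Interpolating (Newton forward form) and evaluating at s = -3 gives p(-3) = 40.

40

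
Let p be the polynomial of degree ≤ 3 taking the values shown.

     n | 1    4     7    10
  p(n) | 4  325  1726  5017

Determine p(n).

Using the Lagrange interpolation formula with nodes 1, 4, 7, 10:
  L_0(n) = (n - 4)(n - 7)(n - 10) / -162
  L_1(n) = (n - 1)(n - 7)(n - 10) / 54
  L_2(n) = (n - 1)(n - 4)(n - 10) / -54
  L_3(n) = (n - 1)(n - 4)(n - 7) / 162
Then p(n) = 4·L_0(n) + 325·L_1(n) + 1726·L_2(n) + 5017·L_3(n).
Expanding and collecting terms gives p(n) = 5n³ + 2n - 3.
Check: p(1) = 4. ✓

p(n) = 5n^3 + 2n - 3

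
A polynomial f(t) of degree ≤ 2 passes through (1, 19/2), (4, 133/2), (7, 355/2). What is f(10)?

685/2

Using the Lagrange interpolation formula with nodes 1, 4, 7:
  L_0(t) = (t - 4)(t - 7) / 18
  L_1(t) = (t - 1)(t - 7) / -9
  L_2(t) = (t - 1)(t - 4) / 18
Then f(t) = 19/2·L_0(t) + 133/2·L_1(t) + 355/2·L_2(t).
Expanding and collecting terms gives f(t) = 3t² + 4t + 5/2.
Evaluating at t = 10: f(10) = 685/2.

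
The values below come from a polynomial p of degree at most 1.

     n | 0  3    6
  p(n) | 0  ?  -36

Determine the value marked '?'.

-18

The 2 known points determine the degree-1 polynomial uniquely.
Write p(n) = an + b. Substituting each data point gives a linear system:
  b = 0
  6a + b = -36
Solving the system yields a = -6, b = 0.
So p(n) = -6n.
Then p(3) = -18.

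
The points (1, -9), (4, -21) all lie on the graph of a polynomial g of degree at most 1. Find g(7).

Write g(x) = ax + b. Substituting each data point gives a linear system:
  a + b = -9
  4a + b = -21
Solving the system yields a = -4, b = -5.
So g(x) = -4x - 5.
Then g(7) = -33.

-33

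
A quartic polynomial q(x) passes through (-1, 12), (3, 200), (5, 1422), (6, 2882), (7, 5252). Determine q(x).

Write q(x) = ax^4 + bx^3 + cx^2 + dx + e. Substituting each data point gives a linear system:
  a - b + c - d + e = 12
  81a + 27b + 9c + 3d + e = 200
  625a + 125b + 25c + 5d + e = 1422
  1296a + 216b + 36c + 6d + e = 2882
  2401a + 343b + 49c + 7d + e = 5252
Solving the system yields a = 2, b = 1, c = 3, d = -6, e = 2.
So q(x) = 2x^4 + x^3 + 3x^2 - 6x + 2.
Check: q(3) = 200. ✓

q(x) = 2x^4 + x^3 + 3x^2 - 6x + 2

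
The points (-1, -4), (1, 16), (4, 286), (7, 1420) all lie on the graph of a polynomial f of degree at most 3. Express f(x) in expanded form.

Using the Lagrange interpolation formula with nodes -1, 1, 4, 7:
  L_0(x) = (x - 1)(x - 4)(x - 7) / -80
  L_1(x) = (x + 1)(x - 4)(x - 7) / 36
  L_2(x) = (x + 1)(x - 1)(x - 7) / -45
  L_3(x) = (x + 1)(x - 1)(x - 4) / 144
Then f(x) = -4·L_0(x) + 16·L_1(x) + 286·L_2(x) + 1420·L_3(x).
Expanding and collecting terms gives f(x) = 4x^3 + 6x + 6.
Check: f(7) = 1420. ✓

f(x) = 4x^3 + 6x + 6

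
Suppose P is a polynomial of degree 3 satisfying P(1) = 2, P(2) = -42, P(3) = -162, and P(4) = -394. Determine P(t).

Using the Lagrange interpolation formula with nodes 1, 2, 3, 4:
  L_0(t) = (t - 2)(t - 3)(t - 4) / -6
  L_1(t) = (t - 1)(t - 3)(t - 4) / 2
  L_2(t) = (t - 1)(t - 2)(t - 4) / -2
  L_3(t) = (t - 1)(t - 2)(t - 3) / 6
Then P(t) = 2·L_0(t) - 42·L_1(t) - 162·L_2(t) - 394·L_3(t).
Expanding and collecting terms gives P(t) = -6t^3 - 2t^2 + 4t + 6.
Check: P(3) = -162. ✓

P(t) = -6t^3 - 2t^2 + 4t + 6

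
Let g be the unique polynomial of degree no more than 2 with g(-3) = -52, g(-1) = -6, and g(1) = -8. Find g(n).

g(n) = -6n^2 - n - 1

Using the Lagrange interpolation formula with nodes -3, -1, 1:
  L_0(n) = (n + 1)(n - 1) / 8
  L_1(n) = (n + 3)(n - 1) / -4
  L_2(n) = (n + 3)(n + 1) / 8
Then g(n) = -52·L_0(n) - 6·L_1(n) - 8·L_2(n).
Expanding and collecting terms gives g(n) = -6n² - n - 1.
Check: g(-3) = -52. ✓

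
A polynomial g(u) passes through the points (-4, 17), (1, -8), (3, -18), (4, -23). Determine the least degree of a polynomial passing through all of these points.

1

Divided differences on the nodes -4, 1, 3, 4:
  order 0: 17  -8  -18  -23
  order 1: -5  -5  -5
  order 2: 0  0
  order 3: 0
The order-1 divided differences are all -5 (nonzero) and every higher order vanishes, so the data lies on a polynomial of degree exactly 1.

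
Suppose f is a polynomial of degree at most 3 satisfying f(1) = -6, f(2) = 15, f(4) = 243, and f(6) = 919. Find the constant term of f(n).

-5

Write f(n) = an^3 + bn^2 + cn + d. Substituting each data point gives a linear system:
  a + b + c + d = -6
  8a + 4b + 2c + d = 15
  64a + 16b + 4c + d = 243
  216a + 36b + 6c + d = 919
Solving the system yields a = 5, b = -4, c = -2, d = -5.
So f(n) = 5n^3 - 4n^2 - 2n - 5.
The constant term is -5.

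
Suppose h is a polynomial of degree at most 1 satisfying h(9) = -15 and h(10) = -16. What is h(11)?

-17

Using the Lagrange interpolation formula with nodes 9, 10:
  L_0(s) = (s - 10) / -1
  L_1(s) = (s - 9) / 1
Then h(s) = -15·L_0(s) - 16·L_1(s).
Expanding and collecting terms gives h(s) = -s - 6.
Evaluating at s = 11: h(11) = -17.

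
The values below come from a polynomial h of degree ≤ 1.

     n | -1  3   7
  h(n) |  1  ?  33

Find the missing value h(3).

The 2 known points determine the degree-1 polynomial uniquely.
Write h(n) = an + b. Substituting each data point gives a linear system:
  -a + b = 1
  7a + b = 33
Solving the system yields a = 4, b = 5.
So h(n) = 4n + 5.
Then h(3) = 17.

17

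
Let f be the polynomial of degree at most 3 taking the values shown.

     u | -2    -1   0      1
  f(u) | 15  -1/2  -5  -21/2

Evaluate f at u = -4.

127

Write f(u) = au^3 + bu^2 + cu + d. Substituting each data point gives a linear system:
  -8a + 4b - 2c + d = 15
  -a + b - c + d = -1/2
  d = -5
  a + b + c + d = -21/2
Solving the system yields a = -2, b = -1/2, c = -3, d = -5.
So f(u) = -2u³ - (1/2)u² - 3u - 5.
Then f(-4) = 127.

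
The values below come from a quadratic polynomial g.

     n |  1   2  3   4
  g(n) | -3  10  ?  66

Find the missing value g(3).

33

On equispaced nodes a degree-2 polynomial has vanishing third forward difference, so
  - g(1) + 3·g(2) - 3·g(3) + g(4) = 0.
Substituting the known values and solving for g(3):
  -3·g(3) = -99
  g(3) = 33.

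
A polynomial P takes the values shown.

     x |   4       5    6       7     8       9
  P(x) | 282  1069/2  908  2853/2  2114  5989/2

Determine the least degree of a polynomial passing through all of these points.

3

Forward differences of the values at x = 4, 5, 6, 7, 8, 9:
  P  : 282  1069/2  908  2853/2  2114  5989/2
  Δ  : 505/2  747/2  1037/2  1375/2  1761/2
  Δ^2: 121  145  169  193
  Δ^3: 24  24  24
  Δ^4: 0  0
  Δ^5: 0
The third differences are constant (24) and nonzero, while all higher differences vanish, so the minimal degree is 3.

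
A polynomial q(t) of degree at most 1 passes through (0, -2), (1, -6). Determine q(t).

q(t) = -4t - 2

Using the Lagrange interpolation formula with nodes 0, 1:
  L_0(t) = (t - 1) / -1
  L_1(t) = t / 1
Then q(t) = -2·L_0(t) - 6·L_1(t).
Expanding and collecting terms gives q(t) = -4t - 2.
Check: q(1) = -6. ✓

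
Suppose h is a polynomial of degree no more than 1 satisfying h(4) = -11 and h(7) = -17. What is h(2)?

-7

Write h(s) = as + b. Substituting each data point gives a linear system:
  4a + b = -11
  7a + b = -17
Solving the system yields a = -2, b = -3.
So h(s) = -2s - 3.
Then h(2) = -7.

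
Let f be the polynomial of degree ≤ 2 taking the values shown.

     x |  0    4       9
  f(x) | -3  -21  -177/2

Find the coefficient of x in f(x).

Write f(x) = ax^2 + bx + c. Substituting each data point gives a linear system:
  c = -3
  16a + 4b + c = -21
  81a + 9b + c = -177/2
Solving the system yields a = -1, b = -1/2, c = -3.
So f(x) = -x^2 - (1/2)x - 3.
The coefficient of x is -1/2.

-1/2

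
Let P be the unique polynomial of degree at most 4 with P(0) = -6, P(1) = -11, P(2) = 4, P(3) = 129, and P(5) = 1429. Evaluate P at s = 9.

Write P(s) = as^4 + bs^3 + cs^2 + ds + e. Substituting each data point gives a linear system:
  e = -6
  a + b + c + d + e = -11
  16a + 8b + 4c + 2d + e = 4
  81a + 27b + 9c + 3d + e = 129
  625a + 125b + 25c + 5d + e = 1429
Solving the system yields a = 3, b = -3, c = -2, d = -3, e = -6.
So P(s) = 3s^4 - 3s^3 - 2s^2 - 3s - 6.
Then P(9) = 17301.

17301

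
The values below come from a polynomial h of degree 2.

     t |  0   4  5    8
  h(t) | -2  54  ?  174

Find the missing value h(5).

The 3 known points determine the degree-2 polynomial uniquely.
Write h(t) = at^2 + bt + c. Substituting each data point gives a linear system:
  c = -2
  16a + 4b + c = 54
  64a + 8b + c = 174
Solving the system yields a = 2, b = 6, c = -2.
So h(t) = 2t^2 + 6t - 2.
Then h(5) = 78.

78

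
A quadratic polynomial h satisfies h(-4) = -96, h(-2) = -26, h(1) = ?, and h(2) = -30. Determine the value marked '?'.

-11

The 3 known points determine the degree-2 polynomial uniquely.
Write h(x) = ax^2 + bx + c. Substituting each data point gives a linear system:
  16a - 4b + c = -96
  4a - 2b + c = -26
  4a + 2b + c = -30
Solving the system yields a = -6, b = -1, c = -4.
So h(x) = -6x^2 - x - 4.
Then h(1) = -11.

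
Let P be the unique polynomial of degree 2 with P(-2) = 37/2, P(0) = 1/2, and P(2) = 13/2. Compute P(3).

37/2

Forward differences of the values at x = -2, 0, 2:
  P  : 37/2  1/2  13/2
  Δ  : -18  6
  Δ^2: 24
The second differences are constant, confirming degree 2.
Interpolating (Newton forward form) and evaluating at x = 3 gives P(3) = 37/2.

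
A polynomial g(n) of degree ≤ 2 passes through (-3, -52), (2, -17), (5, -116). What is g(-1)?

-8

Using the Lagrange interpolation formula with nodes -3, 2, 5:
  L_0(n) = (n - 2)(n - 5) / 40
  L_1(n) = (n + 3)(n - 5) / -15
  L_2(n) = (n + 3)(n - 2) / 24
Then g(n) = -52·L_0(n) - 17·L_1(n) - 116·L_2(n).
Expanding and collecting terms gives g(n) = -5n^2 + 2n - 1.
Evaluating at n = -1: g(-1) = -8.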